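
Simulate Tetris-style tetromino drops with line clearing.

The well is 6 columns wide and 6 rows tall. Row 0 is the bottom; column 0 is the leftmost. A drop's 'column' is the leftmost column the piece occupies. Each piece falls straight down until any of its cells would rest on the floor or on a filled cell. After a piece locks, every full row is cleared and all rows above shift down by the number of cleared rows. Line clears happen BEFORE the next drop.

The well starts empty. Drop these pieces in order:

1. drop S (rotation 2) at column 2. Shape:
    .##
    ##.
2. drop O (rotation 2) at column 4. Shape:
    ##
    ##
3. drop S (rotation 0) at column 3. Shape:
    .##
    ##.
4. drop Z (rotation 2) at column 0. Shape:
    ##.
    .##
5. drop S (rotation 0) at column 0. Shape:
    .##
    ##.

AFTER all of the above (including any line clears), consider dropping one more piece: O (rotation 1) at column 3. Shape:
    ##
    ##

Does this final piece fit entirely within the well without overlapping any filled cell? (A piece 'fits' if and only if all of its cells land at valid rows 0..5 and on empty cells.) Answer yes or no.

Answer: no

Derivation:
Drop 1: S rot2 at col 2 lands with bottom-row=0; cleared 0 line(s) (total 0); column heights now [0 0 1 2 2 0], max=2
Drop 2: O rot2 at col 4 lands with bottom-row=2; cleared 0 line(s) (total 0); column heights now [0 0 1 2 4 4], max=4
Drop 3: S rot0 at col 3 lands with bottom-row=4; cleared 0 line(s) (total 0); column heights now [0 0 1 5 6 6], max=6
Drop 4: Z rot2 at col 0 lands with bottom-row=1; cleared 0 line(s) (total 0); column heights now [3 3 2 5 6 6], max=6
Drop 5: S rot0 at col 0 lands with bottom-row=3; cleared 0 line(s) (total 0); column heights now [4 5 5 5 6 6], max=6
Test piece O rot1 at col 3 (width 2): heights before test = [4 5 5 5 6 6]; fits = False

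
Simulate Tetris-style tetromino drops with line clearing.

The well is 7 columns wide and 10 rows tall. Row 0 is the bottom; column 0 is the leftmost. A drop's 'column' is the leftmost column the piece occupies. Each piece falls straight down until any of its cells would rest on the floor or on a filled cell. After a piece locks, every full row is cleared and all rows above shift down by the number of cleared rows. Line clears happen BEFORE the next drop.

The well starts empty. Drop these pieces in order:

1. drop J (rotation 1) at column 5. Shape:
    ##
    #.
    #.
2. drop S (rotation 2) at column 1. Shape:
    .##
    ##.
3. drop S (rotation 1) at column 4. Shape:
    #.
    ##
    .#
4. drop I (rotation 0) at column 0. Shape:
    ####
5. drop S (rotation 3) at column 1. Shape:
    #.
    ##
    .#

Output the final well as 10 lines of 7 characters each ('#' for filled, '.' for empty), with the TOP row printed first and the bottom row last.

Drop 1: J rot1 at col 5 lands with bottom-row=0; cleared 0 line(s) (total 0); column heights now [0 0 0 0 0 3 3], max=3
Drop 2: S rot2 at col 1 lands with bottom-row=0; cleared 0 line(s) (total 0); column heights now [0 1 2 2 0 3 3], max=3
Drop 3: S rot1 at col 4 lands with bottom-row=3; cleared 0 line(s) (total 0); column heights now [0 1 2 2 6 5 3], max=6
Drop 4: I rot0 at col 0 lands with bottom-row=2; cleared 0 line(s) (total 0); column heights now [3 3 3 3 6 5 3], max=6
Drop 5: S rot3 at col 1 lands with bottom-row=3; cleared 0 line(s) (total 0); column heights now [3 6 5 3 6 5 3], max=6

Answer: .......
.......
.......
.......
.#..#..
.##.##.
..#..#.
####.##
..##.#.
.##..#.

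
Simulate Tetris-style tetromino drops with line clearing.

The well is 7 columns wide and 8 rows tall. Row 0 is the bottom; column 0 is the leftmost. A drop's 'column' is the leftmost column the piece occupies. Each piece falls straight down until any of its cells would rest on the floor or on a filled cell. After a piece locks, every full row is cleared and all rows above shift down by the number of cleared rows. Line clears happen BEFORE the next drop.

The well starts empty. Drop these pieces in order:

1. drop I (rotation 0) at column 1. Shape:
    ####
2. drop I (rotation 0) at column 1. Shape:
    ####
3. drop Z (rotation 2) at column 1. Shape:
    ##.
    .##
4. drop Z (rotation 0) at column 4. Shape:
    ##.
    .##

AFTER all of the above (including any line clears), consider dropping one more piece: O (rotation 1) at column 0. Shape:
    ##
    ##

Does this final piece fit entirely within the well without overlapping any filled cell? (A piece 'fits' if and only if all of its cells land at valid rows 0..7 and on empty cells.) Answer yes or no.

Answer: yes

Derivation:
Drop 1: I rot0 at col 1 lands with bottom-row=0; cleared 0 line(s) (total 0); column heights now [0 1 1 1 1 0 0], max=1
Drop 2: I rot0 at col 1 lands with bottom-row=1; cleared 0 line(s) (total 0); column heights now [0 2 2 2 2 0 0], max=2
Drop 3: Z rot2 at col 1 lands with bottom-row=2; cleared 0 line(s) (total 0); column heights now [0 4 4 3 2 0 0], max=4
Drop 4: Z rot0 at col 4 lands with bottom-row=1; cleared 0 line(s) (total 0); column heights now [0 4 4 3 3 3 2], max=4
Test piece O rot1 at col 0 (width 2): heights before test = [0 4 4 3 3 3 2]; fits = True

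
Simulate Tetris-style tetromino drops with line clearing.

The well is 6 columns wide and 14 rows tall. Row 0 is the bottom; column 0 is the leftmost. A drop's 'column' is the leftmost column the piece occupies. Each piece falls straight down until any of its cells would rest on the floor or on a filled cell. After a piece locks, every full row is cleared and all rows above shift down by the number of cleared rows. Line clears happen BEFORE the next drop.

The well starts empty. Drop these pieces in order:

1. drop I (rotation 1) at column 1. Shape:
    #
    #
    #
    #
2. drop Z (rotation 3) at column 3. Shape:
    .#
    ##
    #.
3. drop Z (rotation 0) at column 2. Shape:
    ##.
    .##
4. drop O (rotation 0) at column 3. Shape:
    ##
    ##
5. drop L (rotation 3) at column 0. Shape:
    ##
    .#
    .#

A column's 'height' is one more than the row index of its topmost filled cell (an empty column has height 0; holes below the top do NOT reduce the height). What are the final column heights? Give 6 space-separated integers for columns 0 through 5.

Answer: 7 7 5 7 7 0

Derivation:
Drop 1: I rot1 at col 1 lands with bottom-row=0; cleared 0 line(s) (total 0); column heights now [0 4 0 0 0 0], max=4
Drop 2: Z rot3 at col 3 lands with bottom-row=0; cleared 0 line(s) (total 0); column heights now [0 4 0 2 3 0], max=4
Drop 3: Z rot0 at col 2 lands with bottom-row=3; cleared 0 line(s) (total 0); column heights now [0 4 5 5 4 0], max=5
Drop 4: O rot0 at col 3 lands with bottom-row=5; cleared 0 line(s) (total 0); column heights now [0 4 5 7 7 0], max=7
Drop 5: L rot3 at col 0 lands with bottom-row=4; cleared 0 line(s) (total 0); column heights now [7 7 5 7 7 0], max=7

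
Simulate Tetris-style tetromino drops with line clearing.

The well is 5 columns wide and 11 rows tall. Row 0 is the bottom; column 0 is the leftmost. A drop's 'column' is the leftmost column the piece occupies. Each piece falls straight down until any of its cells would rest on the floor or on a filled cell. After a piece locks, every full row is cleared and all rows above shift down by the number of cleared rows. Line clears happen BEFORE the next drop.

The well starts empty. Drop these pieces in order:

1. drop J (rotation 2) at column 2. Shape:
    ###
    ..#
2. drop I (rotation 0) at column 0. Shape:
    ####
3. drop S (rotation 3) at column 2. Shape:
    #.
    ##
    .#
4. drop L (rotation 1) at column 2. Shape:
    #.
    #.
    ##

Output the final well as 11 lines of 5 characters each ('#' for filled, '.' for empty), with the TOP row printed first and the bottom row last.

Drop 1: J rot2 at col 2 lands with bottom-row=0; cleared 0 line(s) (total 0); column heights now [0 0 2 2 2], max=2
Drop 2: I rot0 at col 0 lands with bottom-row=2; cleared 0 line(s) (total 0); column heights now [3 3 3 3 2], max=3
Drop 3: S rot3 at col 2 lands with bottom-row=3; cleared 0 line(s) (total 0); column heights now [3 3 6 5 2], max=6
Drop 4: L rot1 at col 2 lands with bottom-row=6; cleared 0 line(s) (total 0); column heights now [3 3 9 7 2], max=9

Answer: .....
.....
..#..
..#..
..##.
..#..
..##.
...#.
####.
..###
....#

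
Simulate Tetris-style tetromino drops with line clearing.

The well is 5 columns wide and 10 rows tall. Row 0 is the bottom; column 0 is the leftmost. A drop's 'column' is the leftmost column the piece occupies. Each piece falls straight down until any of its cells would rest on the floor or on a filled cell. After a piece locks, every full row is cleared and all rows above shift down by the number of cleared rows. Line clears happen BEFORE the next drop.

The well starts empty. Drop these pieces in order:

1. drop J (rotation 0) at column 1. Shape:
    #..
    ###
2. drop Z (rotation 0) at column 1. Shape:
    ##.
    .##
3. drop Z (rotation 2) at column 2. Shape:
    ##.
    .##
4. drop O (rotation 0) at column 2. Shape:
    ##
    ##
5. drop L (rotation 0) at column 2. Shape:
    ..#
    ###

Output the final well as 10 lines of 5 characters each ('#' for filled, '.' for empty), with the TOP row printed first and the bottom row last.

Drop 1: J rot0 at col 1 lands with bottom-row=0; cleared 0 line(s) (total 0); column heights now [0 2 1 1 0], max=2
Drop 2: Z rot0 at col 1 lands with bottom-row=1; cleared 0 line(s) (total 0); column heights now [0 3 3 2 0], max=3
Drop 3: Z rot2 at col 2 lands with bottom-row=2; cleared 0 line(s) (total 0); column heights now [0 3 4 4 3], max=4
Drop 4: O rot0 at col 2 lands with bottom-row=4; cleared 0 line(s) (total 0); column heights now [0 3 6 6 3], max=6
Drop 5: L rot0 at col 2 lands with bottom-row=6; cleared 0 line(s) (total 0); column heights now [0 3 7 7 8], max=8

Answer: .....
.....
....#
..###
..##.
..##.
..##.
.####
.###.
.###.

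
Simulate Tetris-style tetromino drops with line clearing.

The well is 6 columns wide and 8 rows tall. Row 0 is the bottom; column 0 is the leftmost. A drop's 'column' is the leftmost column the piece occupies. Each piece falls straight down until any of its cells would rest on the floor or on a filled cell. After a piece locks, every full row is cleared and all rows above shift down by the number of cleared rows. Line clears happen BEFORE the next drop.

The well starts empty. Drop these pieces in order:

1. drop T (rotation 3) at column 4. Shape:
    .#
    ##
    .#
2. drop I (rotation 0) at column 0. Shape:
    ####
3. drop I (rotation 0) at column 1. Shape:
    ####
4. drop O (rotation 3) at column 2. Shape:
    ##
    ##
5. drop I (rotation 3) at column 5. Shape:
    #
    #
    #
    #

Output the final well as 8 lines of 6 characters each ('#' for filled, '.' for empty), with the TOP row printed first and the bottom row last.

Drop 1: T rot3 at col 4 lands with bottom-row=0; cleared 0 line(s) (total 0); column heights now [0 0 0 0 2 3], max=3
Drop 2: I rot0 at col 0 lands with bottom-row=0; cleared 0 line(s) (total 0); column heights now [1 1 1 1 2 3], max=3
Drop 3: I rot0 at col 1 lands with bottom-row=2; cleared 0 line(s) (total 0); column heights now [1 3 3 3 3 3], max=3
Drop 4: O rot3 at col 2 lands with bottom-row=3; cleared 0 line(s) (total 0); column heights now [1 3 5 5 3 3], max=5
Drop 5: I rot3 at col 5 lands with bottom-row=3; cleared 0 line(s) (total 0); column heights now [1 3 5 5 3 7], max=7

Answer: ......
.....#
.....#
..##.#
..##.#
.#####
....##
####.#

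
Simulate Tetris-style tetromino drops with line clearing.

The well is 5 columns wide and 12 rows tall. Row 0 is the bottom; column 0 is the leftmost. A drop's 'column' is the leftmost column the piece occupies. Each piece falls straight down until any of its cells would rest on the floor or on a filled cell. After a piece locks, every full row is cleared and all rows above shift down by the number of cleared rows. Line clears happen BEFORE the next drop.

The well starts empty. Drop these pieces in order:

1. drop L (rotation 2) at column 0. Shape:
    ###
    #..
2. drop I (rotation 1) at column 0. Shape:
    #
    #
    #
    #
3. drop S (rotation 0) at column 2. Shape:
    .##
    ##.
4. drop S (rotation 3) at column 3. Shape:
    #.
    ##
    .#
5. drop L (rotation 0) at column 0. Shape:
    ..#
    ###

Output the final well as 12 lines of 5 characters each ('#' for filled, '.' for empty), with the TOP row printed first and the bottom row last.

Drop 1: L rot2 at col 0 lands with bottom-row=0; cleared 0 line(s) (total 0); column heights now [2 2 2 0 0], max=2
Drop 2: I rot1 at col 0 lands with bottom-row=2; cleared 0 line(s) (total 0); column heights now [6 2 2 0 0], max=6
Drop 3: S rot0 at col 2 lands with bottom-row=2; cleared 0 line(s) (total 0); column heights now [6 2 3 4 4], max=6
Drop 4: S rot3 at col 3 lands with bottom-row=4; cleared 0 line(s) (total 0); column heights now [6 2 3 7 6], max=7
Drop 5: L rot0 at col 0 lands with bottom-row=6; cleared 0 line(s) (total 0); column heights now [7 7 8 7 6], max=8

Answer: .....
.....
.....
.....
..#..
####.
#..##
#...#
#..##
#.##.
###..
#....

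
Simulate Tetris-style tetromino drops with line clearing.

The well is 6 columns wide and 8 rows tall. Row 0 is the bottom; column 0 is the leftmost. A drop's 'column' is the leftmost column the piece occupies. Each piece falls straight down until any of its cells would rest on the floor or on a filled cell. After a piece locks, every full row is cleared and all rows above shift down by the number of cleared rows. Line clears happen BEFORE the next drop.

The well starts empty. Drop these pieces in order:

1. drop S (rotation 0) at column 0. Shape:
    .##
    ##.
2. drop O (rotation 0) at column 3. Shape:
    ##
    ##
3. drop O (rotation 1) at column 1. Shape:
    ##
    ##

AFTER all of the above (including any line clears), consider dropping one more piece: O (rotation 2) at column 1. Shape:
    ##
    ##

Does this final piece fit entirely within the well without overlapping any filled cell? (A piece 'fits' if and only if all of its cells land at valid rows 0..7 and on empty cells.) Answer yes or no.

Answer: yes

Derivation:
Drop 1: S rot0 at col 0 lands with bottom-row=0; cleared 0 line(s) (total 0); column heights now [1 2 2 0 0 0], max=2
Drop 2: O rot0 at col 3 lands with bottom-row=0; cleared 0 line(s) (total 0); column heights now [1 2 2 2 2 0], max=2
Drop 3: O rot1 at col 1 lands with bottom-row=2; cleared 0 line(s) (total 0); column heights now [1 4 4 2 2 0], max=4
Test piece O rot2 at col 1 (width 2): heights before test = [1 4 4 2 2 0]; fits = True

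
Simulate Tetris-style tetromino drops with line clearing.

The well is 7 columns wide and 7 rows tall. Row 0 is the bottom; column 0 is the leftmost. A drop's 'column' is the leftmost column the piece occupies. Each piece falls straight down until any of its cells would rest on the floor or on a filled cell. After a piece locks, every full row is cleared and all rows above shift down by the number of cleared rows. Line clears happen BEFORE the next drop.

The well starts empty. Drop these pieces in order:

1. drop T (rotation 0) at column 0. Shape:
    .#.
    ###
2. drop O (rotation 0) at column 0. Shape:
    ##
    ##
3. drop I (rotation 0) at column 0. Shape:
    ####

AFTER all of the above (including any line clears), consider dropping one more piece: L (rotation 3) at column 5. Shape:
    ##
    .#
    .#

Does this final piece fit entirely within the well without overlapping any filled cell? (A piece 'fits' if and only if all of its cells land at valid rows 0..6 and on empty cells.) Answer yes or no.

Answer: yes

Derivation:
Drop 1: T rot0 at col 0 lands with bottom-row=0; cleared 0 line(s) (total 0); column heights now [1 2 1 0 0 0 0], max=2
Drop 2: O rot0 at col 0 lands with bottom-row=2; cleared 0 line(s) (total 0); column heights now [4 4 1 0 0 0 0], max=4
Drop 3: I rot0 at col 0 lands with bottom-row=4; cleared 0 line(s) (total 0); column heights now [5 5 5 5 0 0 0], max=5
Test piece L rot3 at col 5 (width 2): heights before test = [5 5 5 5 0 0 0]; fits = True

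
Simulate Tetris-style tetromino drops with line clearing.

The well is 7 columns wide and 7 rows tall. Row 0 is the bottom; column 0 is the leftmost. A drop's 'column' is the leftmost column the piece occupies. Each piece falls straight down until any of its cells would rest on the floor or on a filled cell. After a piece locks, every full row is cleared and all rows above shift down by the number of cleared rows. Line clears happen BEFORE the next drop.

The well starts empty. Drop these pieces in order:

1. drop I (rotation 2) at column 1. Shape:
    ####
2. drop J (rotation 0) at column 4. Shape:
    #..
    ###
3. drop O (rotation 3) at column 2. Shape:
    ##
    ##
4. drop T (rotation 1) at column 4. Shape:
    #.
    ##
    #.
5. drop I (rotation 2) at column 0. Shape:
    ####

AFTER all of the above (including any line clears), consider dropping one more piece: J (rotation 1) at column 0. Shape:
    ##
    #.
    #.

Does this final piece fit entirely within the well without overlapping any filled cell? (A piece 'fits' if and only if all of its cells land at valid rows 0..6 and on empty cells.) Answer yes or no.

Drop 1: I rot2 at col 1 lands with bottom-row=0; cleared 0 line(s) (total 0); column heights now [0 1 1 1 1 0 0], max=1
Drop 2: J rot0 at col 4 lands with bottom-row=1; cleared 0 line(s) (total 0); column heights now [0 1 1 1 3 2 2], max=3
Drop 3: O rot3 at col 2 lands with bottom-row=1; cleared 0 line(s) (total 0); column heights now [0 1 3 3 3 2 2], max=3
Drop 4: T rot1 at col 4 lands with bottom-row=3; cleared 0 line(s) (total 0); column heights now [0 1 3 3 6 5 2], max=6
Drop 5: I rot2 at col 0 lands with bottom-row=3; cleared 0 line(s) (total 0); column heights now [4 4 4 4 6 5 2], max=6
Test piece J rot1 at col 0 (width 2): heights before test = [4 4 4 4 6 5 2]; fits = True

Answer: yes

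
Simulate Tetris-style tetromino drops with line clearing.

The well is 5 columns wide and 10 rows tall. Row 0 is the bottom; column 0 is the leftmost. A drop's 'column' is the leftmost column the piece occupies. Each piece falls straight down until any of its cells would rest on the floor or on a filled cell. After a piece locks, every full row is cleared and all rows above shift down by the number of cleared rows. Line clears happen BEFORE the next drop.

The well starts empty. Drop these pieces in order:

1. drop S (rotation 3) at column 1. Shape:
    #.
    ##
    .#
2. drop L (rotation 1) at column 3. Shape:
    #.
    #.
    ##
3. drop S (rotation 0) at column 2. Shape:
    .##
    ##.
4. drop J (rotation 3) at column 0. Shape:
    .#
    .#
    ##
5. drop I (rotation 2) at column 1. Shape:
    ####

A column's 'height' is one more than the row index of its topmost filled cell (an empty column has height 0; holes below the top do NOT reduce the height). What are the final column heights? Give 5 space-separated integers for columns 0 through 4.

Drop 1: S rot3 at col 1 lands with bottom-row=0; cleared 0 line(s) (total 0); column heights now [0 3 2 0 0], max=3
Drop 2: L rot1 at col 3 lands with bottom-row=0; cleared 0 line(s) (total 0); column heights now [0 3 2 3 1], max=3
Drop 3: S rot0 at col 2 lands with bottom-row=3; cleared 0 line(s) (total 0); column heights now [0 3 4 5 5], max=5
Drop 4: J rot3 at col 0 lands with bottom-row=3; cleared 0 line(s) (total 0); column heights now [4 6 4 5 5], max=6
Drop 5: I rot2 at col 1 lands with bottom-row=6; cleared 0 line(s) (total 0); column heights now [4 7 7 7 7], max=7

Answer: 4 7 7 7 7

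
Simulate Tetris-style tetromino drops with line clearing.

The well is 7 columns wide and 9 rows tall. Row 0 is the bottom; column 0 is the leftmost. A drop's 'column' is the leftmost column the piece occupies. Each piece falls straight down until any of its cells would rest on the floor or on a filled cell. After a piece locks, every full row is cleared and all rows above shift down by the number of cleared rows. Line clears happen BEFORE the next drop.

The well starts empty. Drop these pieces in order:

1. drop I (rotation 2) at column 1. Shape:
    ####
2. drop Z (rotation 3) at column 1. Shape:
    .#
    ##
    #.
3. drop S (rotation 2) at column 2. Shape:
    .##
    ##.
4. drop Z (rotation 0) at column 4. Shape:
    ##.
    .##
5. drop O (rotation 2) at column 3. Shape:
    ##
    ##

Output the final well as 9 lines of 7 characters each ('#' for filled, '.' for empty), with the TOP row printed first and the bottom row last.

Answer: ...##..
...##..
....##.
...####
..##...
..#....
.##....
.#.....
.####..

Derivation:
Drop 1: I rot2 at col 1 lands with bottom-row=0; cleared 0 line(s) (total 0); column heights now [0 1 1 1 1 0 0], max=1
Drop 2: Z rot3 at col 1 lands with bottom-row=1; cleared 0 line(s) (total 0); column heights now [0 3 4 1 1 0 0], max=4
Drop 3: S rot2 at col 2 lands with bottom-row=4; cleared 0 line(s) (total 0); column heights now [0 3 5 6 6 0 0], max=6
Drop 4: Z rot0 at col 4 lands with bottom-row=5; cleared 0 line(s) (total 0); column heights now [0 3 5 6 7 7 6], max=7
Drop 5: O rot2 at col 3 lands with bottom-row=7; cleared 0 line(s) (total 0); column heights now [0 3 5 9 9 7 6], max=9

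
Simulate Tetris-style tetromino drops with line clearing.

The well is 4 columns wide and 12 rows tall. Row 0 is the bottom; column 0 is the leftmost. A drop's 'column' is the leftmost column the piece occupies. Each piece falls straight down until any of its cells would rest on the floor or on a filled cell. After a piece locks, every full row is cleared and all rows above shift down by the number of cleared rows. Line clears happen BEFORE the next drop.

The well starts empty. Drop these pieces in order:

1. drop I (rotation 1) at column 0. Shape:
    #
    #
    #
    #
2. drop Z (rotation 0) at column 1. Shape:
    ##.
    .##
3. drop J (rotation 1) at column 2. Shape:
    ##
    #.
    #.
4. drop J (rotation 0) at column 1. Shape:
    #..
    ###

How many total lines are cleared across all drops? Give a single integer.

Answer: 0

Derivation:
Drop 1: I rot1 at col 0 lands with bottom-row=0; cleared 0 line(s) (total 0); column heights now [4 0 0 0], max=4
Drop 2: Z rot0 at col 1 lands with bottom-row=0; cleared 0 line(s) (total 0); column heights now [4 2 2 1], max=4
Drop 3: J rot1 at col 2 lands with bottom-row=2; cleared 0 line(s) (total 0); column heights now [4 2 5 5], max=5
Drop 4: J rot0 at col 1 lands with bottom-row=5; cleared 0 line(s) (total 0); column heights now [4 7 6 6], max=7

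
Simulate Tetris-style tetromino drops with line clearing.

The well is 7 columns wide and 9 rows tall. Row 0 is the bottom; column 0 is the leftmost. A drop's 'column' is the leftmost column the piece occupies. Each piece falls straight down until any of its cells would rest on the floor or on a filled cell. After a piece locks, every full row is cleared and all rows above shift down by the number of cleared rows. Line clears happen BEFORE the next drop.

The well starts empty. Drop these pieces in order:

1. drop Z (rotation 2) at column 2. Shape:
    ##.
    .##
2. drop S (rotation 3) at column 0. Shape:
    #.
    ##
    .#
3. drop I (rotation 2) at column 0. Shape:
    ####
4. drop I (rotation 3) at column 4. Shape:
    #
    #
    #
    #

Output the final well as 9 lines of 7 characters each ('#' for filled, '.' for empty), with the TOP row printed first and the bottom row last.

Drop 1: Z rot2 at col 2 lands with bottom-row=0; cleared 0 line(s) (total 0); column heights now [0 0 2 2 1 0 0], max=2
Drop 2: S rot3 at col 0 lands with bottom-row=0; cleared 0 line(s) (total 0); column heights now [3 2 2 2 1 0 0], max=3
Drop 3: I rot2 at col 0 lands with bottom-row=3; cleared 0 line(s) (total 0); column heights now [4 4 4 4 1 0 0], max=4
Drop 4: I rot3 at col 4 lands with bottom-row=1; cleared 0 line(s) (total 0); column heights now [4 4 4 4 5 0 0], max=5

Answer: .......
.......
.......
.......
....#..
#####..
#...#..
#####..
.#.##..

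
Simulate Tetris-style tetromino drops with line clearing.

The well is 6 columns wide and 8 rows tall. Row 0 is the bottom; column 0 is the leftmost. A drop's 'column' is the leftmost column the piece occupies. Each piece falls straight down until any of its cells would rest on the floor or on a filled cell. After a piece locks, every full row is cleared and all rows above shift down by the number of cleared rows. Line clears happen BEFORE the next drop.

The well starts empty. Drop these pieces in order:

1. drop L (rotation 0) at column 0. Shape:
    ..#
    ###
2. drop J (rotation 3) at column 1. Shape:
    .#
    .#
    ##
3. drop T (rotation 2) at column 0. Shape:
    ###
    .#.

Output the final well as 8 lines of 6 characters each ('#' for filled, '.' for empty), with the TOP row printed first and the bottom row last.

Drop 1: L rot0 at col 0 lands with bottom-row=0; cleared 0 line(s) (total 0); column heights now [1 1 2 0 0 0], max=2
Drop 2: J rot3 at col 1 lands with bottom-row=2; cleared 0 line(s) (total 0); column heights now [1 3 5 0 0 0], max=5
Drop 3: T rot2 at col 0 lands with bottom-row=4; cleared 0 line(s) (total 0); column heights now [6 6 6 0 0 0], max=6

Answer: ......
......
###...
.##...
..#...
.##...
..#...
###...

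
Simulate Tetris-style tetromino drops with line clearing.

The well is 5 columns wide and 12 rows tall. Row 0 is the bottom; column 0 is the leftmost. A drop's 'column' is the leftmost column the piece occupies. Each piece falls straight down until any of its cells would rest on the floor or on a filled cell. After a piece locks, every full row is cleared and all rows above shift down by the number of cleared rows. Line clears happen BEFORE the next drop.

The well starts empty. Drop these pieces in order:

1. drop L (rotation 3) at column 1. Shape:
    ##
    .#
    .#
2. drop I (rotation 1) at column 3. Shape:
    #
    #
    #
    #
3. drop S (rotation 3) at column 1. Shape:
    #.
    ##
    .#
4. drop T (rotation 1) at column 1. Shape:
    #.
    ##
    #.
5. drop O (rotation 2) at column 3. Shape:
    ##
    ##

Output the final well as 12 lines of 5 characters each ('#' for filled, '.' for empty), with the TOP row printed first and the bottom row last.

Drop 1: L rot3 at col 1 lands with bottom-row=0; cleared 0 line(s) (total 0); column heights now [0 3 3 0 0], max=3
Drop 2: I rot1 at col 3 lands with bottom-row=0; cleared 0 line(s) (total 0); column heights now [0 3 3 4 0], max=4
Drop 3: S rot3 at col 1 lands with bottom-row=3; cleared 0 line(s) (total 0); column heights now [0 6 5 4 0], max=6
Drop 4: T rot1 at col 1 lands with bottom-row=6; cleared 0 line(s) (total 0); column heights now [0 9 8 4 0], max=9
Drop 5: O rot2 at col 3 lands with bottom-row=4; cleared 0 line(s) (total 0); column heights now [0 9 8 6 6], max=9

Answer: .....
.....
.....
.#...
.##..
.#...
.#.##
.####
..##.
.###.
..##.
..##.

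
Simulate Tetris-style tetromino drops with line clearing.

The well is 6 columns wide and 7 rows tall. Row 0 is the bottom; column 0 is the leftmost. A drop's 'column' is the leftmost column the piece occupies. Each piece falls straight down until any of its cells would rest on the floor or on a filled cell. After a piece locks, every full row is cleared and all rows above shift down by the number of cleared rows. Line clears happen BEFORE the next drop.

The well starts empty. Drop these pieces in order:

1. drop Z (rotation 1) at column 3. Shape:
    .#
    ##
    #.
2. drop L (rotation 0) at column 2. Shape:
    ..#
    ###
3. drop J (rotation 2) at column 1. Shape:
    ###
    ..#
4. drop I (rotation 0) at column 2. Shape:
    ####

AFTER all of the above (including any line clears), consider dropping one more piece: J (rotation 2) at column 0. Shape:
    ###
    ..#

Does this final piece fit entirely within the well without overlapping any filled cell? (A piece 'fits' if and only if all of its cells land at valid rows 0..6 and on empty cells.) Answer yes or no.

Answer: no

Derivation:
Drop 1: Z rot1 at col 3 lands with bottom-row=0; cleared 0 line(s) (total 0); column heights now [0 0 0 2 3 0], max=3
Drop 2: L rot0 at col 2 lands with bottom-row=3; cleared 0 line(s) (total 0); column heights now [0 0 4 4 5 0], max=5
Drop 3: J rot2 at col 1 lands with bottom-row=4; cleared 0 line(s) (total 0); column heights now [0 6 6 6 5 0], max=6
Drop 4: I rot0 at col 2 lands with bottom-row=6; cleared 0 line(s) (total 0); column heights now [0 6 7 7 7 7], max=7
Test piece J rot2 at col 0 (width 3): heights before test = [0 6 7 7 7 7]; fits = False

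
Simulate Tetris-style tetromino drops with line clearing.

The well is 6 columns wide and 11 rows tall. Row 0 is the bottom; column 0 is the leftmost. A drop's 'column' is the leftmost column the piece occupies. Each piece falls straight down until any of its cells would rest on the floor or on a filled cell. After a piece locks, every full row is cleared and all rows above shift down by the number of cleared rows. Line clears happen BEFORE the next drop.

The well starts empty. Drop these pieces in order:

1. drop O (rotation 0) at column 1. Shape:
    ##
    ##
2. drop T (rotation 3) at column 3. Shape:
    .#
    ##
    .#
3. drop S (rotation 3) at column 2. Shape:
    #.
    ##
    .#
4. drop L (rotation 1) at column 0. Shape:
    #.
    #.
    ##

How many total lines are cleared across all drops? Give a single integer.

Answer: 0

Derivation:
Drop 1: O rot0 at col 1 lands with bottom-row=0; cleared 0 line(s) (total 0); column heights now [0 2 2 0 0 0], max=2
Drop 2: T rot3 at col 3 lands with bottom-row=0; cleared 0 line(s) (total 0); column heights now [0 2 2 2 3 0], max=3
Drop 3: S rot3 at col 2 lands with bottom-row=2; cleared 0 line(s) (total 0); column heights now [0 2 5 4 3 0], max=5
Drop 4: L rot1 at col 0 lands with bottom-row=2; cleared 0 line(s) (total 0); column heights now [5 3 5 4 3 0], max=5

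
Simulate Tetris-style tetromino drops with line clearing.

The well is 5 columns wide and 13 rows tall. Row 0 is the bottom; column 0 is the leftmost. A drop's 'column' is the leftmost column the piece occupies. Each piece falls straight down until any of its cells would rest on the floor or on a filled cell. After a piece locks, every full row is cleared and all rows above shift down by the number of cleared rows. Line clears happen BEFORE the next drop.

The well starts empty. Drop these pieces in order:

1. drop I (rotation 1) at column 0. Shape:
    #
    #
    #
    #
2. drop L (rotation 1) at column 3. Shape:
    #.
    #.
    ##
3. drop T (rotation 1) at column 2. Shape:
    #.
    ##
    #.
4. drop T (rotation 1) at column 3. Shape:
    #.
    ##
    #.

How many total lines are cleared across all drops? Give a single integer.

Drop 1: I rot1 at col 0 lands with bottom-row=0; cleared 0 line(s) (total 0); column heights now [4 0 0 0 0], max=4
Drop 2: L rot1 at col 3 lands with bottom-row=0; cleared 0 line(s) (total 0); column heights now [4 0 0 3 1], max=4
Drop 3: T rot1 at col 2 lands with bottom-row=2; cleared 0 line(s) (total 0); column heights now [4 0 5 4 1], max=5
Drop 4: T rot1 at col 3 lands with bottom-row=4; cleared 0 line(s) (total 0); column heights now [4 0 5 7 6], max=7

Answer: 0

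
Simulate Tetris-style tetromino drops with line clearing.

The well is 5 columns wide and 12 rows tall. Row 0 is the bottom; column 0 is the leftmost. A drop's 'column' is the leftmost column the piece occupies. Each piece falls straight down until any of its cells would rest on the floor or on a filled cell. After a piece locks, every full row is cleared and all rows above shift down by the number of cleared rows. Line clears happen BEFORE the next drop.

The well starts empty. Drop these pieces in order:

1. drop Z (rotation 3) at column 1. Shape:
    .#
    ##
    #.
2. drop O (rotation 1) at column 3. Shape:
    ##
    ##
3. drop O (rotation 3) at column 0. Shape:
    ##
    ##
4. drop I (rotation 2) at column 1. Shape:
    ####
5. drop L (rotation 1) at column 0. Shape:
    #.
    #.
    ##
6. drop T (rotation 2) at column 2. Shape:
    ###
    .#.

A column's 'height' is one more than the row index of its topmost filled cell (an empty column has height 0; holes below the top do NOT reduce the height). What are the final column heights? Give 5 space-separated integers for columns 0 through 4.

Drop 1: Z rot3 at col 1 lands with bottom-row=0; cleared 0 line(s) (total 0); column heights now [0 2 3 0 0], max=3
Drop 2: O rot1 at col 3 lands with bottom-row=0; cleared 0 line(s) (total 0); column heights now [0 2 3 2 2], max=3
Drop 3: O rot3 at col 0 lands with bottom-row=2; cleared 0 line(s) (total 0); column heights now [4 4 3 2 2], max=4
Drop 4: I rot2 at col 1 lands with bottom-row=4; cleared 0 line(s) (total 0); column heights now [4 5 5 5 5], max=5
Drop 5: L rot1 at col 0 lands with bottom-row=5; cleared 0 line(s) (total 0); column heights now [8 6 5 5 5], max=8
Drop 6: T rot2 at col 2 lands with bottom-row=5; cleared 0 line(s) (total 0); column heights now [8 6 7 7 7], max=8

Answer: 8 6 7 7 7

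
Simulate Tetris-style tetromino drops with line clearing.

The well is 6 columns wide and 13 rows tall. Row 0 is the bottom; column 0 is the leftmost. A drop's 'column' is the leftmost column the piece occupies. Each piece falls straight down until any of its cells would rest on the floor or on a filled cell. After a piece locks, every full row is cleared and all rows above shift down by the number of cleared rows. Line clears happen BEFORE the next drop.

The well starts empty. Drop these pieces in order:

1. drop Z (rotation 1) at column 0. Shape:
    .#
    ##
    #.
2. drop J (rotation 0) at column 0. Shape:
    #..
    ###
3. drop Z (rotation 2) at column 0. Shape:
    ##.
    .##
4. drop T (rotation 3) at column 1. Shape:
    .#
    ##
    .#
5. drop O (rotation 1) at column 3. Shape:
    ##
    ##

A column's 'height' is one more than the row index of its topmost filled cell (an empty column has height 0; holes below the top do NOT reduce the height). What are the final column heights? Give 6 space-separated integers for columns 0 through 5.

Drop 1: Z rot1 at col 0 lands with bottom-row=0; cleared 0 line(s) (total 0); column heights now [2 3 0 0 0 0], max=3
Drop 2: J rot0 at col 0 lands with bottom-row=3; cleared 0 line(s) (total 0); column heights now [5 4 4 0 0 0], max=5
Drop 3: Z rot2 at col 0 lands with bottom-row=4; cleared 0 line(s) (total 0); column heights now [6 6 5 0 0 0], max=6
Drop 4: T rot3 at col 1 lands with bottom-row=5; cleared 0 line(s) (total 0); column heights now [6 7 8 0 0 0], max=8
Drop 5: O rot1 at col 3 lands with bottom-row=0; cleared 0 line(s) (total 0); column heights now [6 7 8 2 2 0], max=8

Answer: 6 7 8 2 2 0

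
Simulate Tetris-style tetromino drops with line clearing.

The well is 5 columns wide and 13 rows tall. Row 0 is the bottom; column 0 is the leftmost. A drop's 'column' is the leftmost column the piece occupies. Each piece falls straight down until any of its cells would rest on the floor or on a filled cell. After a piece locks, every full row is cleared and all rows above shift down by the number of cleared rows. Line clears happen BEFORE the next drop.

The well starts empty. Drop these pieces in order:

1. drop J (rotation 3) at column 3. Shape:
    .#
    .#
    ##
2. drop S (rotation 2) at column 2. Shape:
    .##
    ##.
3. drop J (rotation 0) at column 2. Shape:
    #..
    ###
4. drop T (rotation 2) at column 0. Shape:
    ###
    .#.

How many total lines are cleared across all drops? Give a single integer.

Drop 1: J rot3 at col 3 lands with bottom-row=0; cleared 0 line(s) (total 0); column heights now [0 0 0 1 3], max=3
Drop 2: S rot2 at col 2 lands with bottom-row=2; cleared 0 line(s) (total 0); column heights now [0 0 3 4 4], max=4
Drop 3: J rot0 at col 2 lands with bottom-row=4; cleared 0 line(s) (total 0); column heights now [0 0 6 5 5], max=6
Drop 4: T rot2 at col 0 lands with bottom-row=5; cleared 0 line(s) (total 0); column heights now [7 7 7 5 5], max=7

Answer: 0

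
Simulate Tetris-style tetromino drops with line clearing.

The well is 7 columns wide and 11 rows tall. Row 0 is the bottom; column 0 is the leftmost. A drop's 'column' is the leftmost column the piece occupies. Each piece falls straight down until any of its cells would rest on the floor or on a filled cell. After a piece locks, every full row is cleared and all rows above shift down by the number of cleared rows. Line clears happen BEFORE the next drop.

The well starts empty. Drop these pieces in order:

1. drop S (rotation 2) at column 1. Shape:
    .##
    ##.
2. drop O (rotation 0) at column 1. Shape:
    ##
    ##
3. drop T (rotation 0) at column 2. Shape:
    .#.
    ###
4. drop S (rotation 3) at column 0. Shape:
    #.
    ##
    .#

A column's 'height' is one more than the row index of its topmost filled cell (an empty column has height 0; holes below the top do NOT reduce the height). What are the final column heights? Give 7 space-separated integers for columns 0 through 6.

Drop 1: S rot2 at col 1 lands with bottom-row=0; cleared 0 line(s) (total 0); column heights now [0 1 2 2 0 0 0], max=2
Drop 2: O rot0 at col 1 lands with bottom-row=2; cleared 0 line(s) (total 0); column heights now [0 4 4 2 0 0 0], max=4
Drop 3: T rot0 at col 2 lands with bottom-row=4; cleared 0 line(s) (total 0); column heights now [0 4 5 6 5 0 0], max=6
Drop 4: S rot3 at col 0 lands with bottom-row=4; cleared 0 line(s) (total 0); column heights now [7 6 5 6 5 0 0], max=7

Answer: 7 6 5 6 5 0 0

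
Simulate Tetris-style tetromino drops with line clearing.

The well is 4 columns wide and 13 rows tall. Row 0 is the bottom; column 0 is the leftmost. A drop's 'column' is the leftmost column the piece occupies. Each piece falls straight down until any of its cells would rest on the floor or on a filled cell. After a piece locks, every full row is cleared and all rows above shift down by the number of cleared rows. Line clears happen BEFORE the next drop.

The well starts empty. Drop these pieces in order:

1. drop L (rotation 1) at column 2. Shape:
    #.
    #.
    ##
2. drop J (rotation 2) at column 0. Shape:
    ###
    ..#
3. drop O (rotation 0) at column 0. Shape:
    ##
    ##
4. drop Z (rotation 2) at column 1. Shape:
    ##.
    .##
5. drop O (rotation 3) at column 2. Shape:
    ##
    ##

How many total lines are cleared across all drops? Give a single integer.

Answer: 1

Derivation:
Drop 1: L rot1 at col 2 lands with bottom-row=0; cleared 0 line(s) (total 0); column heights now [0 0 3 1], max=3
Drop 2: J rot2 at col 0 lands with bottom-row=3; cleared 0 line(s) (total 0); column heights now [5 5 5 1], max=5
Drop 3: O rot0 at col 0 lands with bottom-row=5; cleared 0 line(s) (total 0); column heights now [7 7 5 1], max=7
Drop 4: Z rot2 at col 1 lands with bottom-row=6; cleared 1 line(s) (total 1); column heights now [6 7 7 1], max=7
Drop 5: O rot3 at col 2 lands with bottom-row=7; cleared 0 line(s) (total 1); column heights now [6 7 9 9], max=9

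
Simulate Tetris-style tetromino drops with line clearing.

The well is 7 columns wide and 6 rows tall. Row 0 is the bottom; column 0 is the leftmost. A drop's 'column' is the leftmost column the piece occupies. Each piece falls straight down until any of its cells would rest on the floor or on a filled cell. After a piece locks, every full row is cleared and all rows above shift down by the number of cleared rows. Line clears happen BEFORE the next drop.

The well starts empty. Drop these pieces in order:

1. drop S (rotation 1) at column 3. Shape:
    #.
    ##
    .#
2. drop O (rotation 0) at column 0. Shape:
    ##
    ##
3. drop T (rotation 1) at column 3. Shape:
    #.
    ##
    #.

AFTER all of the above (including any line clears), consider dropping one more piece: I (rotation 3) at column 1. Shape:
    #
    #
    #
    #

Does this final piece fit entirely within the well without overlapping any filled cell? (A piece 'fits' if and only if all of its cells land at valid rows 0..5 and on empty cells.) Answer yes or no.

Answer: yes

Derivation:
Drop 1: S rot1 at col 3 lands with bottom-row=0; cleared 0 line(s) (total 0); column heights now [0 0 0 3 2 0 0], max=3
Drop 2: O rot0 at col 0 lands with bottom-row=0; cleared 0 line(s) (total 0); column heights now [2 2 0 3 2 0 0], max=3
Drop 3: T rot1 at col 3 lands with bottom-row=3; cleared 0 line(s) (total 0); column heights now [2 2 0 6 5 0 0], max=6
Test piece I rot3 at col 1 (width 1): heights before test = [2 2 0 6 5 0 0]; fits = True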